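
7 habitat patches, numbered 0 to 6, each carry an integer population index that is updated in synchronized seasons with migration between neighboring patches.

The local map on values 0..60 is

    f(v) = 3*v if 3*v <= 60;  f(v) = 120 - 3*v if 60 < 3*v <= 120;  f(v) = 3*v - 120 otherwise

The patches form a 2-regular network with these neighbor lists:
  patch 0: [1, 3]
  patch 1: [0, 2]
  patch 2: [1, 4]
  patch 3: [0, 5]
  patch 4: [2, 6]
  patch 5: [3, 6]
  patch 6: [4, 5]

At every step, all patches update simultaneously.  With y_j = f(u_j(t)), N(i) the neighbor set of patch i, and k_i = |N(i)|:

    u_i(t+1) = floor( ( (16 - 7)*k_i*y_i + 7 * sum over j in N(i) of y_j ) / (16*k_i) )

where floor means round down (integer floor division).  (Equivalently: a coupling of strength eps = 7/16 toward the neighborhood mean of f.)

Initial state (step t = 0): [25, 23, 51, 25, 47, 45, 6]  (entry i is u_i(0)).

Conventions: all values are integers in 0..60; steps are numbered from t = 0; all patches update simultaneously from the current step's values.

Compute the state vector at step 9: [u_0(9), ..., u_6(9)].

Answer: [47, 44, 50, 37, 42, 11, 12]

Derivation:
t=0: [25, 23, 51, 25, 47, 45, 6]
t=1: [46, 45, 34, 38, 22, 22, 18]
t=2: [14, 16, 25, 19, 46, 43, 54]
t=3: [46, 46, 39, 43, 29, 26, 29]
t=4: [16, 14, 12, 18, 26, 32, 34]
t=5: [48, 42, 38, 46, 35, 29, 24]
t=6: [18, 9, 7, 22, 20, 33, 37]
t=7: [48, 31, 30, 46, 40, 25, 22]
t=8: [23, 27, 22, 25, 18, 41, 40]
t=9: [47, 44, 50, 37, 42, 11, 12]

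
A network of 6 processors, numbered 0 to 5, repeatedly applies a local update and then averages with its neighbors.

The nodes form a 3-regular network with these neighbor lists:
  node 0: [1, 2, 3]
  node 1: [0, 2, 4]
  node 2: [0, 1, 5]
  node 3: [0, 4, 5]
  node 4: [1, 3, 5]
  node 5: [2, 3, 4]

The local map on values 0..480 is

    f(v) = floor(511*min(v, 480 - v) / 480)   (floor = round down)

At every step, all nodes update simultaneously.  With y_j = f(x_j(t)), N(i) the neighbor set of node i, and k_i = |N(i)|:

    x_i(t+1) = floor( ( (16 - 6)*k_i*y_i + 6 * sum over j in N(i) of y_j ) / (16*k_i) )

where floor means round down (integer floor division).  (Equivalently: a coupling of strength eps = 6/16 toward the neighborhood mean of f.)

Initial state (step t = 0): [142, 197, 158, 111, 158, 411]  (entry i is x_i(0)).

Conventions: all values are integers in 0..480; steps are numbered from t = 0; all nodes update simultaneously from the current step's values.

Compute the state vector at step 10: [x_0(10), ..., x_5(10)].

Answer: [251, 252, 251, 246, 246, 245]

Derivation:
t=0: [142, 197, 158, 111, 158, 411]
t=1: [156, 191, 159, 122, 155, 102]
t=2: [166, 189, 165, 135, 158, 125]
t=3: [174, 190, 173, 149, 164, 143]
t=4: [183, 194, 182, 162, 172, 159]
t=5: [192, 200, 191, 175, 182, 174]
t=6: [202, 207, 202, 189, 193, 188]
t=7: [213, 216, 213, 203, 205, 202]
t=8: [225, 226, 225, 217, 218, 216]
t=9: [238, 238, 237, 231, 232, 230]
t=10: [251, 252, 251, 246, 246, 245]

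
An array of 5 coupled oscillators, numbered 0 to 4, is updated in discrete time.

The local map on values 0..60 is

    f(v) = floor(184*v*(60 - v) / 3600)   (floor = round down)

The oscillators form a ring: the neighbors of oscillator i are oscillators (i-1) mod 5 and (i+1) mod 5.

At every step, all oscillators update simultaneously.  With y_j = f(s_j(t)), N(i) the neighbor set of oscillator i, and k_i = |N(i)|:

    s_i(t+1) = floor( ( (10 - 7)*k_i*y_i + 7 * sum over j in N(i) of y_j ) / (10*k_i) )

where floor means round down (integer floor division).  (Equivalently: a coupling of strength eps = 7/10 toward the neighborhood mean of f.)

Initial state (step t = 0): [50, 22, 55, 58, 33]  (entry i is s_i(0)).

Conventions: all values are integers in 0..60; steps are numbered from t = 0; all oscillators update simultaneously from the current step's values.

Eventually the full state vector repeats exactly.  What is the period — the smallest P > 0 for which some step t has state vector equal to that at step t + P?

Simulating step by step:
t=0: [50, 22, 55, 58, 33]
t=1: [37, 26, 20, 22, 24]
t=2: [44, 42, 42, 42, 42]
t=3: [37, 36, 38, 38, 36]
t=4: [43, 42, 42, 42, 42]
t=5: [37, 37, 38, 38, 37]
t=6: [43, 42, 42, 42, 42]

Answer: 2
Key observation: The state at step 4, [43, 42, 42, 42, 42], reappears at step 6 — and no state repeats earlier — so the cycle the system enters has period 2.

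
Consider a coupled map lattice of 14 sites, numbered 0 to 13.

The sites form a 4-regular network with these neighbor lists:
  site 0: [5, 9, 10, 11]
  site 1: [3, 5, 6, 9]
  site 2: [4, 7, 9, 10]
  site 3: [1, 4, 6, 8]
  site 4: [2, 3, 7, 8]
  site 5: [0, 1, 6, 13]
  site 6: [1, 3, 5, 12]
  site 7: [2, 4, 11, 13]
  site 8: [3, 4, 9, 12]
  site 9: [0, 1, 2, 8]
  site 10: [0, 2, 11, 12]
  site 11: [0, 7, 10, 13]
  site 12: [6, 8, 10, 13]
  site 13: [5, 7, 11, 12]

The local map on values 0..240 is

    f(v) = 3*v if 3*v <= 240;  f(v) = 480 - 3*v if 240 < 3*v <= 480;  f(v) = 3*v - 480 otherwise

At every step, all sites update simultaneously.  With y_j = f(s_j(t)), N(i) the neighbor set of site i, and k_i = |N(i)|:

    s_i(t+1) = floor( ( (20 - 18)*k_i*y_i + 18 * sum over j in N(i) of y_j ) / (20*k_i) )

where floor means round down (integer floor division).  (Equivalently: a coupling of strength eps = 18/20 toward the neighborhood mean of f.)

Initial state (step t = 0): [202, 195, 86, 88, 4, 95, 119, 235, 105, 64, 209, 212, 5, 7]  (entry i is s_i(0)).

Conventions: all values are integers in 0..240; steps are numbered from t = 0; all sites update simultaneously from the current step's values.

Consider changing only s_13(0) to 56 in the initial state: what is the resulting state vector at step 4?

Simulating step by step:
t=0: [202, 195, 86, 88, 4, 95, 119, 235, 105, 64, 209, 212, 5, 56]
t=1: [167, 173, 151, 112, 187, 136, 131, 148, 114, 158, 131, 165, 137, 149]
t=2: [42, 73, 49, 92, 85, 47, 81, 38, 81, 51, 38, 41, 84, 46]
t=3: [132, 187, 151, 226, 180, 176, 201, 153, 205, 179, 151, 123, 186, 150]
t=4: [63, 103, 39, 109, 91, 76, 103, 53, 101, 79, 70, 47, 78, 61]

Answer: [63, 103, 39, 109, 91, 76, 103, 53, 101, 79, 70, 47, 78, 61]
Key observation: This trace re-runs the system from the modified initial state.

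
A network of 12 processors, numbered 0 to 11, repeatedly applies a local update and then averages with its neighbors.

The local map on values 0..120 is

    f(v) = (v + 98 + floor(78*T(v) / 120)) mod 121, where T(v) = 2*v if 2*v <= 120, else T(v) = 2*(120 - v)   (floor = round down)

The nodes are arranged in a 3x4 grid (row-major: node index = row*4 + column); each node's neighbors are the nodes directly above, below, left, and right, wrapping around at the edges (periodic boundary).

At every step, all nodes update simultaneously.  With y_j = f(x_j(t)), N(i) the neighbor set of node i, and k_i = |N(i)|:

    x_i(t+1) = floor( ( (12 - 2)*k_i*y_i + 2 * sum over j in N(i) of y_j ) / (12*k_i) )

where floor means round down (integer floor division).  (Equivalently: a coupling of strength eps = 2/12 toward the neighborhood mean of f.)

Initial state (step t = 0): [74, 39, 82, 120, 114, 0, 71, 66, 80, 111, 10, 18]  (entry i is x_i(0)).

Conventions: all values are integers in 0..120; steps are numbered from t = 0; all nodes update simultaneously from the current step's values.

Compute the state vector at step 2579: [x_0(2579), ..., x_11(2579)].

Simulating step by step:
t=0: [74, 39, 82, 120, 114, 0, 71, 66, 80, 111, 10, 18]
t=1: [107, 72, 101, 95, 99, 97, 105, 107, 104, 93, 14, 28]
t=2: [100, 109, 98, 100, 102, 103, 97, 97, 98, 101, 22, 47]
t=3: [102, 100, 99, 102, 102, 101, 99, 102, 102, 98, 38, 84]
t=4: [102, 102, 101, 102, 102, 102, 101, 102, 102, 101, 70, 104]
t=5: [102, 102, 102, 101, 102, 102, 102, 101, 101, 102, 110, 101]
t=6: [102, 102, 101, 102, 102, 102, 101, 102, 102, 101, 100, 101]
t=7: [102, 102, 102, 102, 102, 102, 102, 102, 102, 102, 102, 102]
t=8: [102, 102, 102, 102, 102, 102, 102, 102, 102, 102, 102, 102]

Answer: [102, 102, 102, 102, 102, 102, 102, 102, 102, 102, 102, 102]
Key observation: The state at step 7, [102, 102, 102, 102, 102, 102, 102, 102, 102, 102, 102, 102], reappears at step 8: the system is in a cycle of period 1 from step 7 on.  Therefore the state at step 2579 equals the state at step 7 + ((2579 - 7) mod 1) = 7, which is [102, 102, 102, 102, 102, 102, 102, 102, 102, 102, 102, 102].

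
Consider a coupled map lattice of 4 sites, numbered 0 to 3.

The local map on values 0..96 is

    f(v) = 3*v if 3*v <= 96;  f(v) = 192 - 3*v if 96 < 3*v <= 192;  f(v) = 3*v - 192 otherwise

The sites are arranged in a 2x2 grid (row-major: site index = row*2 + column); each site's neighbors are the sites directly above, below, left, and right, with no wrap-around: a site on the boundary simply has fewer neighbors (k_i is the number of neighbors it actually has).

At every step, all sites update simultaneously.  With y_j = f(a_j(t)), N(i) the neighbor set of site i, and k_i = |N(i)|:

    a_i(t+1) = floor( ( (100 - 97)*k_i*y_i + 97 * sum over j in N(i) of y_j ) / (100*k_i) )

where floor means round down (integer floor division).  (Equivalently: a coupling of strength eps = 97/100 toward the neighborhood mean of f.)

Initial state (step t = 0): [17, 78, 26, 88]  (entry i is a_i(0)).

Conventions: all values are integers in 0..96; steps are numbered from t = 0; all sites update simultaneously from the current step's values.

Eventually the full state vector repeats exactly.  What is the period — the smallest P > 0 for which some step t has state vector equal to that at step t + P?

Answer: 8
Key observation: The state at step 12, [78, 78, 78, 78], reappears at step 20 — and no state repeats earlier — so the cycle the system enters has period 8.

Derivation:
t=0: [17, 78, 26, 88]
t=1: [59, 60, 61, 60]
t=2: [10, 13, 13, 10]
t=3: [38, 30, 30, 38]
t=4: [89, 78, 78, 89]
t=5: [42, 74, 74, 42]
t=6: [31, 64, 64, 31]
t=7: [2, 90, 90, 2]
t=8: [75, 8, 8, 75]
t=9: [24, 32, 32, 24]
t=10: [95, 72, 72, 95]
t=11: [26, 90, 90, 26]
t=12: [78, 78, 78, 78]
t=13: [42, 42, 42, 42]
t=14: [66, 66, 66, 66]
t=15: [6, 6, 6, 6]
t=16: [18, 18, 18, 18]
t=17: [54, 54, 54, 54]
t=18: [30, 30, 30, 30]
t=19: [90, 90, 90, 90]
t=20: [78, 78, 78, 78]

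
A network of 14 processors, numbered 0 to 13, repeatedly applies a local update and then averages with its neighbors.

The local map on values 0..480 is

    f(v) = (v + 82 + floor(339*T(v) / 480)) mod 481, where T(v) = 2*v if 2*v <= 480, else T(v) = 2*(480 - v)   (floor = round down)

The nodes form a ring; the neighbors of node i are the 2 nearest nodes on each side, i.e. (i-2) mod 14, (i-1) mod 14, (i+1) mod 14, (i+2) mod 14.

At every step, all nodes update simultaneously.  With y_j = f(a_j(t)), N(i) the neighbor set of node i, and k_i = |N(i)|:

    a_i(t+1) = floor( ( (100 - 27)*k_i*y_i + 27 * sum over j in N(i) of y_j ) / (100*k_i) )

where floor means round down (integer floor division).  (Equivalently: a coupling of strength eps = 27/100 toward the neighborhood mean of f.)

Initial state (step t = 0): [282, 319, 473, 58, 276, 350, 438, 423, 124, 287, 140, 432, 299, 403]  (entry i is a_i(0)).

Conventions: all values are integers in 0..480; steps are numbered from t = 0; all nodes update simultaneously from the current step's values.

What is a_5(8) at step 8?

Simulating step by step:
t=0: [282, 319, 473, 58, 276, 350, 438, 423, 124, 287, 140, 432, 299, 403]
t=1: [151, 146, 107, 197, 156, 137, 124, 128, 330, 184, 359, 130, 166, 119]
t=2: [402, 399, 343, 166, 415, 388, 372, 350, 167, 103, 134, 325, 91, 355]
t=3: [128, 109, 122, 32, 103, 110, 115, 136, 69, 287, 348, 183, 273, 141]
t=4: [372, 342, 357, 210, 324, 338, 352, 374, 252, 173, 140, 90, 187, 371]
t=5: [121, 132, 130, 115, 140, 135, 136, 121, 174, 81, 342, 259, 103, 132]
t=6: [375, 395, 393, 371, 411, 402, 381, 347, 95, 249, 153, 202, 313, 378]
t=7: [124, 117, 116, 121, 111, 115, 133, 147, 286, 194, 378, 124, 161, 121]
t=8: [383, 366, 362, 369, 355, 367, 381, 385, 187, 124, 162, 347, 428, 380]

Answer: a_5(8) = 367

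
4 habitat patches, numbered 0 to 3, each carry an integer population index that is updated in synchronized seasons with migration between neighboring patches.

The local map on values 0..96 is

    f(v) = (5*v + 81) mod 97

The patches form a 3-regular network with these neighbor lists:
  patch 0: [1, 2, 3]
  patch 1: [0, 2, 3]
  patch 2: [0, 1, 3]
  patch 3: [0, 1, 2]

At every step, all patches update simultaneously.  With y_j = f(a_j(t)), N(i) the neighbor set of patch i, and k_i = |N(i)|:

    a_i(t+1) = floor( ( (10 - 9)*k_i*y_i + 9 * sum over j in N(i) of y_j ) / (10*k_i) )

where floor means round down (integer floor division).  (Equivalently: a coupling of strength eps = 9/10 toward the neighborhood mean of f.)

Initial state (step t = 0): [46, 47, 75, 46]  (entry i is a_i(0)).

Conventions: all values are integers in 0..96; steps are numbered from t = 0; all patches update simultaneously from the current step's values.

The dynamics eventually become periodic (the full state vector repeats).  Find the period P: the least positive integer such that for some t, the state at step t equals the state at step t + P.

Simulating step by step:
t=0: [46, 47, 75, 46]
t=1: [35, 34, 26, 35]
t=2: [47, 48, 56, 47]
t=3: [40, 39, 31, 40]
t=4: [72, 73, 81, 72]
t=5: [38, 37, 49, 38]
t=6: [62, 63, 71, 62]
t=7: [18, 17, 9, 18]
t=8: [59, 60, 68, 59]
t=9: [70, 69, 81, 70]
t=10: [28, 29, 37, 28]
t=11: [42, 41, 33, 42]
t=12: [43, 24, 32, 43]
t=13: [18, 17, 9, 18]

Answer: 6
Key observation: The state at step 7, [18, 17, 9, 18], reappears at step 13 — and no state repeats earlier — so the cycle the system enters has period 6.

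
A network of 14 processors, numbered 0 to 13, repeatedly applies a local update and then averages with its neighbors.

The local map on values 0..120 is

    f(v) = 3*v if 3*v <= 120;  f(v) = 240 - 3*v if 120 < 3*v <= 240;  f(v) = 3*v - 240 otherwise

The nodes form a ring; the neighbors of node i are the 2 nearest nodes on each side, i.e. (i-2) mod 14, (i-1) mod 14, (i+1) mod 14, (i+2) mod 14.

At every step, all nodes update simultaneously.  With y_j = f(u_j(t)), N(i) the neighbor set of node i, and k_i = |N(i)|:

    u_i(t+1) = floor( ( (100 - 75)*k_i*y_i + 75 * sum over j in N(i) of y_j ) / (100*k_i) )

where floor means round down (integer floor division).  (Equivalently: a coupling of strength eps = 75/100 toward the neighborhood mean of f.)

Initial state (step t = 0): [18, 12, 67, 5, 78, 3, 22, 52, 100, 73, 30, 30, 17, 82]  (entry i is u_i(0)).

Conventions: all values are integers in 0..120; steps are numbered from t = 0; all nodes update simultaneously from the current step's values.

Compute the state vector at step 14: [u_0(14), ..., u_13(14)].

Simulating step by step:
t=0: [18, 12, 67, 5, 78, 3, 22, 52, 100, 73, 30, 30, 17, 82]
t=1: [38, 30, 30, 20, 25, 34, 46, 50, 63, 66, 64, 54, 57, 44]
t=2: [95, 92, 86, 81, 85, 86, 85, 78, 65, 60, 57, 69, 82, 92]
t=3: [29, 28, 23, 17, 13, 11, 19, 27, 39, 43, 44, 40, 35, 31]
t=4: [87, 77, 66, 54, 49, 51, 64, 79, 96, 107, 111, 108, 102, 97]
t=5: [36, 38, 48, 62, 71, 63, 55, 50, 54, 63, 75, 75, 63, 46]
t=6: [95, 96, 80, 67, 58, 58, 64, 70, 62, 49, 40, 44, 57, 79]
t=7: [33, 28, 37, 43, 45, 50, 52, 56, 68, 81, 90, 80, 69, 51]
t=8: [83, 97, 102, 100, 100, 92, 77, 57, 44, 26, 21, 28, 48, 62]
t=9: [52, 48, 50, 54, 47, 46, 53, 60, 68, 80, 84, 75, 63, 58]
t=10: [77, 83, 89, 92, 90, 85, 75, 56, 37, 23, 22, 27, 45, 62]
t=11: [38, 25, 22, 24, 24, 32, 46, 57, 69, 79, 85, 75, 65, 51]
t=12: [79, 82, 78, 75, 81, 83, 76, 61, 43, 25, 21, 31, 54, 68]
t=13: [24, 12, 6, 8, 8, 18, 36, 53, 66, 79, 82, 70, 56, 42]
t=14: [63, 51, 33, 30, 44, 57, 64, 59, 47, 30, 29, 44, 59, 67]

Answer: [63, 51, 33, 30, 44, 57, 64, 59, 47, 30, 29, 44, 59, 67]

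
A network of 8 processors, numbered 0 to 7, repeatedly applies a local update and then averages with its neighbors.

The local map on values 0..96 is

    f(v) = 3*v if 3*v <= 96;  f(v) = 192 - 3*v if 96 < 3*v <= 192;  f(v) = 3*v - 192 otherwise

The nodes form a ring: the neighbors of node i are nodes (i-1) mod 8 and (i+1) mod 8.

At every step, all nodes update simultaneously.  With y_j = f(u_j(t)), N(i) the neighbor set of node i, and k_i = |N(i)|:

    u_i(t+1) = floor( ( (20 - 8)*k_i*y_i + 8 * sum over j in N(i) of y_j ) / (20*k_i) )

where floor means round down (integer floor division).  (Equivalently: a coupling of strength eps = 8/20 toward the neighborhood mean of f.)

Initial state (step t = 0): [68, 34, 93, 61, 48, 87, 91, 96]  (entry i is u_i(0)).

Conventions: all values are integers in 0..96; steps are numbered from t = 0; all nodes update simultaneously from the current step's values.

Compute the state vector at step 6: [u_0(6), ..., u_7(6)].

Simulating step by step:
t=0: [68, 34, 93, 61, 48, 87, 91, 96]
t=1: [44, 73, 72, 32, 44, 67, 81, 76]
t=2: [48, 33, 39, 74, 57, 27, 39, 43]
t=3: [60, 80, 69, 37, 34, 67, 73, 62]
t=4: [18, 34, 34, 69, 72, 28, 19, 11]
t=5: [57, 82, 75, 31, 34, 66, 57, 42]
t=6: [36, 43, 49, 80, 73, 25, 27, 48]

Answer: [36, 43, 49, 80, 73, 25, 27, 48]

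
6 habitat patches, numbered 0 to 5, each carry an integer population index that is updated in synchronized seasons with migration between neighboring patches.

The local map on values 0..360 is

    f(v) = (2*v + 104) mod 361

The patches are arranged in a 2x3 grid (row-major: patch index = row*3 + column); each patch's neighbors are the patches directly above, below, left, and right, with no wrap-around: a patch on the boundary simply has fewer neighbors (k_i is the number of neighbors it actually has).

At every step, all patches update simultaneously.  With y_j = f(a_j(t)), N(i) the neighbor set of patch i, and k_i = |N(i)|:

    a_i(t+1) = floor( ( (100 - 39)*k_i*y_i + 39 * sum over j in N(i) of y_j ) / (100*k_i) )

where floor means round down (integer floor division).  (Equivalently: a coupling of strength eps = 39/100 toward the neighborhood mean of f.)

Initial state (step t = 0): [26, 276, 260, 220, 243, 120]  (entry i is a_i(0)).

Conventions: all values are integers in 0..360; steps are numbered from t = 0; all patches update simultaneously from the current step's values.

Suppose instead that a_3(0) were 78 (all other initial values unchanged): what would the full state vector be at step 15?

Answer: [182, 106, 198, 178, 119, 251]
Key observation: This trace re-runs the system from the modified initial state.

Derivation:
t=0: [26, 276, 260, 78, 243, 120]
t=1: [203, 264, 285, 233, 256, 305]
t=2: [184, 258, 312, 206, 263, 326]
t=3: [148, 208, 60, 168, 222, 74]
t=4: [70, 155, 216, 92, 177, 233]
t=5: [215, 99, 157, 242, 130, 180]
t=6: [208, 214, 113, 172, 83, 74]
t=7: [147, 202, 283, 136, 231, 270]
t=8: [54, 161, 272, 56, 182, 272]
t=9: [184, 118, 243, 193, 139, 251]
t=10: [159, 254, 253, 104, 105, 198]
t=11: [146, 234, 227, 263, 282, 194]
t=12: [114, 198, 186, 230, 266, 178]
t=13: [269, 178, 116, 242, 225, 136]
t=14: [234, 165, 227, 230, 162, 112]
t=15: [182, 106, 198, 178, 119, 251]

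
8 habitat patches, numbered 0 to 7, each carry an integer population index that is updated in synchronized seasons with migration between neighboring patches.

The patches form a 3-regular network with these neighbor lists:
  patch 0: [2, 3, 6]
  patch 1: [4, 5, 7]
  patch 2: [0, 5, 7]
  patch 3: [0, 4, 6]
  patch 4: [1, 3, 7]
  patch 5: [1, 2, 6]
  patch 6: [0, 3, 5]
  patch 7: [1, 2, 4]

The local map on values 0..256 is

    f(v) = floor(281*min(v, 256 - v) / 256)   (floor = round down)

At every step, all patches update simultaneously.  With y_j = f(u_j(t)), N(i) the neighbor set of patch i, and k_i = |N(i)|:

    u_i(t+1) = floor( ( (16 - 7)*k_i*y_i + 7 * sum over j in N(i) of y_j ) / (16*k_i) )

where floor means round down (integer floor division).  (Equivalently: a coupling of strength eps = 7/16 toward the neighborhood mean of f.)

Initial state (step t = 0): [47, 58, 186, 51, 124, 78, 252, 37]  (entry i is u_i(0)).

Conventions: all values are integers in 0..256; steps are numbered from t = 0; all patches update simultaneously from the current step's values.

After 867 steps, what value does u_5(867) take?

Answer: u_5(867) = 135
Key observation: The state at step 13, [138, 131, 135, 137, 132, 135, 138, 131], reappears at step 15: the system is in a cycle of period 2 from step 13 on.  Therefore the state at step 867 equals the state at step 13 + ((867 - 13) mod 2) = 13, which is [138, 131, 135, 137, 132, 135, 138, 131].

Derivation:
t=0: [47, 58, 186, 51, 124, 78, 252, 37]
t=1: [48, 73, 68, 58, 99, 68, 30, 62]
t=2: [53, 81, 69, 63, 91, 68, 45, 76]
t=3: [60, 86, 73, 68, 90, 72, 56, 84]
t=4: [67, 92, 79, 74, 93, 78, 66, 91]
t=5: [75, 97, 85, 81, 98, 85, 75, 97]
t=6: [84, 104, 93, 89, 103, 93, 84, 104]
t=7: [94, 112, 102, 97, 110, 102, 94, 112]
t=8: [104, 120, 111, 107, 118, 111, 104, 120]
t=9: [115, 129, 121, 117, 127, 121, 115, 129]
t=10: [127, 137, 132, 129, 137, 132, 127, 137]
t=11: [138, 130, 135, 137, 131, 135, 138, 130]
t=12: [129, 136, 132, 130, 136, 132, 129, 136]
t=13: [138, 131, 135, 137, 132, 135, 138, 131]
t=14: [129, 136, 132, 130, 135, 132, 129, 136]
t=15: [138, 131, 135, 137, 132, 135, 138, 131]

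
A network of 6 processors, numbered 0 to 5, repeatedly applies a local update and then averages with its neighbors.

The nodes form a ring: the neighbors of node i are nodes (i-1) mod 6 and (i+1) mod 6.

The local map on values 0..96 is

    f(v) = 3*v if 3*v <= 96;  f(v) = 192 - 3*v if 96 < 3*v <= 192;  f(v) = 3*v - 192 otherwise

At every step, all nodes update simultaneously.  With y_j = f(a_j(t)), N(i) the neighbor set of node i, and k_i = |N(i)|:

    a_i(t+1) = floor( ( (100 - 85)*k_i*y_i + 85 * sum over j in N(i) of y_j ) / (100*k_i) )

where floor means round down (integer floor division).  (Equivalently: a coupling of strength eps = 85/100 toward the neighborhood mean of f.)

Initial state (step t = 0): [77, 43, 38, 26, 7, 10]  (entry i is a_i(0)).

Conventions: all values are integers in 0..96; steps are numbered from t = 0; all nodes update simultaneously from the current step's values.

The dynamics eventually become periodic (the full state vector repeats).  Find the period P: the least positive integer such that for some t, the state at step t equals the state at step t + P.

Simulating step by step:
t=0: [77, 43, 38, 26, 7, 10]
t=1: [45, 59, 71, 53, 49, 30]
t=2: [53, 35, 23, 33, 59, 56]
t=3: [52, 56, 86, 49, 51, 24]
t=4: [46, 46, 39, 51, 55, 42]
t=5: [59, 62, 50, 49, 48, 44]
t=6: [30, 25, 27, 45, 51, 35]
t=7: [82, 83, 68, 59, 67, 67]
t=8: [36, 36, 32, 11, 11, 28]
t=9: [84, 89, 64, 59, 54, 62]
t=10: [43, 36, 38, 15, 13, 39]
t=11: [77, 72, 66, 56, 56, 54]
t=12: [28, 22, 21, 16, 26, 31]
t=13: [80, 72, 57, 67, 71, 82]
t=14: [40, 32, 17, 19, 29, 37]
t=15: [86, 66, 72, 67, 71, 79]
t=16: [31, 39, 9, 20, 26, 43]
t=17: [72, 62, 61, 53, 63, 82]
t=18: [29, 14, 17, 10, 37, 19]
t=19: [55, 64, 38, 60, 49, 79]
t=20: [23, 44, 16, 54, 30, 37]
t=21: [70, 58, 45, 63, 60, 79]
t=22: [29, 34, 17, 29, 22, 19]
t=23: [75, 72, 82, 62, 71, 73]
t=24: [26, 40, 20, 32, 17, 27]
t=25: [76, 69, 80, 61, 82, 66]
t=26: [14, 37, 17, 44, 14, 39]
t=27: [72, 51, 67, 48, 63, 46]
t=28: [43, 19, 38, 12, 43, 19]
t=29: [57, 68, 51, 65, 48, 62]
t=30: [10, 27, 12, 37, 11, 30]
t=31: [77, 40, 74, 41, 77, 40]
t=32: [67, 40, 64, 39, 65, 43]
t=33: [58, 14, 62, 12, 59, 14]
t=34: [38, 16, 34, 14, 35, 20]
t=35: [57, 78, 51, 81, 56, 79]
t=36: [40, 31, 45, 34, 44, 25]
t=37: [82, 68, 86, 63, 79, 67]
t=38: [17, 52, 16, 47, 11, 43]
t=39: [49, 47, 44, 42, 53, 45]
t=40: [52, 52, 58, 49, 57, 41]
t=41: [50, 28, 37, 23, 51, 34]
t=42: [80, 64, 77, 61, 73, 47]
t=43: [28, 36, 9, 29, 29, 39]
t=44: [80, 59, 76, 61, 81, 83]
t=45: [37, 37, 15, 38, 35, 50]
t=46: [64, 65, 74, 67, 64, 77]
t=47: [17, 13, 9, 14, 20, 5]
t=48: [30, 39, 38, 43, 33, 49]
t=49: [64, 82, 70, 82, 59, 84]
t=50: [48, 15, 48, 22, 50, 15]
t=51: [45, 47, 54, 48, 53, 45]
t=52: [54, 44, 46, 33, 49, 46]
t=53: [52, 44, 73, 56, 69, 39]
t=54: [62, 35, 39, 21, 44, 32]
t=55: [78, 47, 75, 66, 76, 42]
t=56: [56, 39, 29, 30, 36, 43]
t=57: [62, 58, 83, 86, 77, 55]
t=58: [20, 29, 44, 50, 45, 23]
t=59: [75, 64, 63, 56, 55, 60]
t=60: [10, 15, 10, 16, 19, 27]
t=61: [58, 32, 44, 44, 63, 49]
t=62: [62, 47, 75, 35, 45, 15]
t=63: [41, 24, 63, 51, 64, 33]
t=64: [80, 41, 47, 7, 56, 43]
t=65: [63, 52, 45, 35, 39, 40]
t=66: [46, 30, 60, 69, 78, 43]
t=67: [73, 41, 46, 25, 39, 50]
t=68: [51, 44, 69, 66, 60, 49]
t=69: [50, 31, 30, 12, 23, 28]
t=70: [81, 70, 68, 72, 61, 59]
t=71: [21, 29, 19, 12, 17, 27]
t=72: [80, 64, 60, 51, 57, 60]
t=73: [12, 25, 18, 19, 24, 31]
t=74: [76, 49, 64, 62, 74, 59]
t=75: [30, 22, 21, 13, 13, 30]
t=76: [79, 74, 54, 49, 60, 68]
t=77: [24, 36, 36, 24, 26, 26]
t=78: [79, 78, 78, 79, 75, 75]
t=79: [38, 43, 43, 38, 38, 38]
t=80: [71, 69, 69, 71, 78, 78]
t=81: [27, 17, 17, 27, 33, 33]
t=82: [73, 63, 63, 73, 87, 87]
t=83: [34, 13, 13, 34, 51, 51]
t=84: [46, 60, 60, 46, 60, 60]
t=85: [18, 29, 29, 18, 29, 29]
t=86: [82, 72, 72, 82, 72, 72]
t=87: [28, 36, 36, 28, 36, 36]
t=88: [84, 84, 84, 84, 84, 84]
t=89: [60, 60, 60, 60, 60, 60]
t=90: [12, 12, 12, 12, 12, 12]
t=91: [36, 36, 36, 36, 36, 36]
t=92: [84, 84, 84, 84, 84, 84]

Answer: 4
Key observation: The state at step 88, [84, 84, 84, 84, 84, 84], reappears at step 92 — and no state repeats earlier — so the cycle the system enters has period 4.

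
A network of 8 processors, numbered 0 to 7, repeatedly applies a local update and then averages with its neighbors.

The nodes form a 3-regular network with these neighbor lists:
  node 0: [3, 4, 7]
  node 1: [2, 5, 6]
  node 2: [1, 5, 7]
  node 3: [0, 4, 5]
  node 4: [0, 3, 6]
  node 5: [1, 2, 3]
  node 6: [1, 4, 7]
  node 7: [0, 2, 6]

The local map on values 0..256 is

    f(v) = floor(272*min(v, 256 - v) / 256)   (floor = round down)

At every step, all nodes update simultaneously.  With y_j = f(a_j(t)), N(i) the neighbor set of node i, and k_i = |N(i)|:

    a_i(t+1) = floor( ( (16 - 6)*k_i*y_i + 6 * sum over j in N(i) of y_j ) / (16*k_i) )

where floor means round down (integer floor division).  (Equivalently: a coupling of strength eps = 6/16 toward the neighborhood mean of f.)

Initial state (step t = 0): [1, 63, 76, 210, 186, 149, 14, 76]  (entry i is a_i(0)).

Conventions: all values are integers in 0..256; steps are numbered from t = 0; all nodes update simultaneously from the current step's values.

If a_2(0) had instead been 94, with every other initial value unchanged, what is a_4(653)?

Simulating step by step:
t=0: [1, 63, 94, 210, 186, 149, 14, 76]
t=1: [25, 69, 94, 53, 54, 97, 36, 64]
t=2: [38, 75, 92, 58, 50, 92, 48, 62]
t=3: [47, 80, 90, 61, 52, 90, 56, 64]
t=4: [54, 84, 90, 64, 55, 89, 62, 67]
t=5: [60, 87, 91, 68, 60, 90, 67, 71]
t=6: [65, 90, 92, 72, 65, 91, 73, 75]
t=7: [71, 93, 94, 76, 70, 93, 78, 79]
t=8: [76, 96, 96, 80, 75, 95, 83, 83]
t=9: [81, 100, 100, 85, 81, 98, 88, 88]
t=10: [87, 104, 104, 90, 87, 102, 93, 93]
t=11: [93, 108, 108, 95, 93, 106, 98, 98]
t=12: [99, 112, 112, 101, 99, 111, 104, 104]
t=13: [105, 117, 117, 107, 105, 116, 110, 110]
t=14: [111, 122, 122, 113, 111, 122, 116, 116]
t=15: [118, 128, 128, 120, 118, 127, 123, 123]
t=16: [125, 135, 135, 127, 125, 133, 130, 130]
t=17: [132, 128, 128, 133, 132, 130, 132, 132]
t=18: [130, 135, 135, 130, 130, 133, 131, 131]
t=19: [132, 128, 128, 132, 132, 129, 131, 131]
t=20: [131, 135, 135, 131, 131, 134, 132, 132]
t=21: [131, 128, 128, 131, 131, 129, 130, 130]
t=22: [132, 135, 135, 132, 132, 134, 133, 133]
t=23: [130, 128, 128, 130, 130, 129, 129, 129]
t=24: [133, 135, 135, 133, 133, 134, 134, 134]
t=25: [129, 128, 128, 129, 129, 128, 129, 129]
t=26: [134, 135, 135, 134, 134, 135, 134, 134]
t=27: [129, 128, 128, 128, 129, 128, 128, 128]
t=28: [134, 136, 136, 135, 134, 136, 135, 135]
t=29: [128, 127, 127, 128, 128, 127, 128, 128]
t=30: [136, 134, 134, 135, 136, 134, 135, 135]
t=31: [127, 128, 128, 127, 127, 128, 128, 128]
t=32: [134, 136, 136, 134, 134, 135, 135, 135]
t=33: [128, 127, 127, 128, 128, 127, 128, 128]

Answer: a_4(653) = 128
Key observation: The state at step 29, [128, 127, 127, 128, 128, 127, 128, 128], reappears at step 33: the system is in a cycle of period 4 from step 29 on.  Therefore the state at step 653 equals the state at step 29 + ((653 - 29) mod 4) = 29, which is [128, 127, 127, 128, 128, 127, 128, 128].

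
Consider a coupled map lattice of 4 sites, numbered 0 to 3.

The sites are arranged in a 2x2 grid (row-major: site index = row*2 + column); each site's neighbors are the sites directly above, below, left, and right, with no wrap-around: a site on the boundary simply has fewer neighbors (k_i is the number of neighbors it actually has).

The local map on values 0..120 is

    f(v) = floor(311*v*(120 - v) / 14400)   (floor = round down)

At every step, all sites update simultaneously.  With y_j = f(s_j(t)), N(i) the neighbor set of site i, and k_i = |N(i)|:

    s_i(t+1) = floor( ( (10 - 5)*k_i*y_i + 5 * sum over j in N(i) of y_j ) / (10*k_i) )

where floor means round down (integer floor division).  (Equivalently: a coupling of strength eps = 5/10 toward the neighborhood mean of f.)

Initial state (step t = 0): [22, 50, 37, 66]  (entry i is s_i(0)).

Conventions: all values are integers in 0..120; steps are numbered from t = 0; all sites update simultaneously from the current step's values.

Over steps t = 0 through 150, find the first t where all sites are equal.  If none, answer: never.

Simulating step by step:
t=0: [22, 50, 37, 66]  (not all equal)
t=1: [58, 68, 63, 73]  (not all equal)
t=2: [76, 75, 76, 75]  (not all equal)
t=3: [72, 72, 72, 72]  (all equal)

Answer: 3
Key observation: Synchronization is absorbing here: once all sites are equal they stay equal, and step 3 is the first all-equal step.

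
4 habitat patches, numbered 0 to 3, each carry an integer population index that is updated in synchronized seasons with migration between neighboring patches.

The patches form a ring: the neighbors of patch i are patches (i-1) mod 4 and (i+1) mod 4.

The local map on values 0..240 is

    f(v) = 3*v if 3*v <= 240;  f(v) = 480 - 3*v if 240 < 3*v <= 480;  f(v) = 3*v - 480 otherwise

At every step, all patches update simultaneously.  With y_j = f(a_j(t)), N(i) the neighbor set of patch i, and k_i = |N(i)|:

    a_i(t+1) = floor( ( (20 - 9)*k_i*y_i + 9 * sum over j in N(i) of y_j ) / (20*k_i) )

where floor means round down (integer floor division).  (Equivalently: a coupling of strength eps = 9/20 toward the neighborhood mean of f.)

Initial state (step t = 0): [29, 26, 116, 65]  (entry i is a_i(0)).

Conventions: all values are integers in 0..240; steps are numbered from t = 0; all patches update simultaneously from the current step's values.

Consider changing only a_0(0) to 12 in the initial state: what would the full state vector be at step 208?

Simulating step by step:
t=0: [12, 26, 116, 65]
t=1: [81, 80, 134, 145]
t=2: [194, 202, 107, 95]
t=3: [128, 128, 159, 165]
t=4: [77, 75, 26, 30]
t=5: [197, 193, 113, 119]
t=6: [111, 111, 127, 124]
t=7: [138, 136, 111, 114]
t=8: [83, 87, 128, 123]
t=9: [201, 194, 127, 134]
t=10: [108, 106, 94, 92]
t=11: [168, 168, 191, 191]
t=12: [39, 39, 77, 77]
t=13: [142, 142, 205, 205]
t=14: [72, 72, 116, 116]
t=15: [197, 197, 150, 150]
t=16: [92, 92, 48, 48]
t=17: [190, 190, 157, 157]
t=18: [71, 71, 27, 27]
t=19: [183, 183, 110, 110]
t=20: [87, 87, 131, 131]
t=21: [189, 189, 116, 116]
t=22: [97, 97, 121, 121]
t=23: [172, 172, 133, 133]
t=24: [46, 46, 70, 70]
t=25: [154, 154, 193, 193]
t=26: [36, 36, 80, 80]
t=27: [137, 137, 210, 210]
t=28: [87, 87, 131, 131]

Answer: [46, 46, 70, 70]
Key observation: The state at step 20, [87, 87, 131, 131], reappears at step 28: the system is in a cycle of period 8 from step 20 on.  Therefore the state at step 208 equals the state at step 20 + ((208 - 20) mod 8) = 24, which is [46, 46, 70, 70].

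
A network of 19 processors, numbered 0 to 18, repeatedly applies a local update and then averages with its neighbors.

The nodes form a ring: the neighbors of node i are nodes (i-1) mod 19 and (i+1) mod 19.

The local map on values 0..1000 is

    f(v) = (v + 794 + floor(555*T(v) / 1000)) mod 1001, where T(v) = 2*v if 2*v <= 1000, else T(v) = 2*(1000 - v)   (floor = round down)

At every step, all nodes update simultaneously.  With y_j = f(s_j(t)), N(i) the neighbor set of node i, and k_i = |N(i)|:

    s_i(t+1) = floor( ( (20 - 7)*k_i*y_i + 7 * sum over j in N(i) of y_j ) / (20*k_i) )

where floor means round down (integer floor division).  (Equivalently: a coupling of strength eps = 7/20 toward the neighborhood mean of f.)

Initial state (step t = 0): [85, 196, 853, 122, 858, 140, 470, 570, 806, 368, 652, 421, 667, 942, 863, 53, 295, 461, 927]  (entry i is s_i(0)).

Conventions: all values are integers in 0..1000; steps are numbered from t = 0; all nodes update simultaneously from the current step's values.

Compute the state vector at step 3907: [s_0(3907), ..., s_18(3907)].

Simulating step by step:
t=0: [85, 196, 853, 122, 858, 140, 470, 570, 806, 368, 652, 421, 667, 942, 863, 53, 295, 461, 927]
t=1: [808, 445, 570, 315, 549, 335, 672, 825, 775, 657, 758, 733, 797, 805, 823, 802, 562, 710, 824]
t=2: [799, 764, 753, 591, 714, 616, 768, 815, 818, 825, 821, 820, 816, 813, 812, 818, 833, 824, 814]
t=3: [815, 817, 822, 831, 828, 830, 820, 813, 812, 812, 812, 812, 812, 813, 813, 812, 811, 812, 813]
t=4: [813, 812, 812, 811, 811, 811, 812, 812, 813, 813, 813, 813, 813, 813, 813, 813, 813, 813, 813]
t=5: [813, 813, 813, 813, 813, 813, 813, 813, 813, 813, 813, 813, 813, 813, 813, 813, 813, 813, 813]
t=6: [813, 813, 813, 813, 813, 813, 813, 813, 813, 813, 813, 813, 813, 813, 813, 813, 813, 813, 813]

Answer: [813, 813, 813, 813, 813, 813, 813, 813, 813, 813, 813, 813, 813, 813, 813, 813, 813, 813, 813]
Key observation: The state at step 5, [813, 813, 813, 813, 813, 813, 813, 813, 813, 813, 813, 813, 813, 813, 813, 813, 813, 813, 813], reappears at step 6: the system is in a cycle of period 1 from step 5 on.  Therefore the state at step 3907 equals the state at step 5 + ((3907 - 5) mod 1) = 5, which is [813, 813, 813, 813, 813, 813, 813, 813, 813, 813, 813, 813, 813, 813, 813, 813, 813, 813, 813].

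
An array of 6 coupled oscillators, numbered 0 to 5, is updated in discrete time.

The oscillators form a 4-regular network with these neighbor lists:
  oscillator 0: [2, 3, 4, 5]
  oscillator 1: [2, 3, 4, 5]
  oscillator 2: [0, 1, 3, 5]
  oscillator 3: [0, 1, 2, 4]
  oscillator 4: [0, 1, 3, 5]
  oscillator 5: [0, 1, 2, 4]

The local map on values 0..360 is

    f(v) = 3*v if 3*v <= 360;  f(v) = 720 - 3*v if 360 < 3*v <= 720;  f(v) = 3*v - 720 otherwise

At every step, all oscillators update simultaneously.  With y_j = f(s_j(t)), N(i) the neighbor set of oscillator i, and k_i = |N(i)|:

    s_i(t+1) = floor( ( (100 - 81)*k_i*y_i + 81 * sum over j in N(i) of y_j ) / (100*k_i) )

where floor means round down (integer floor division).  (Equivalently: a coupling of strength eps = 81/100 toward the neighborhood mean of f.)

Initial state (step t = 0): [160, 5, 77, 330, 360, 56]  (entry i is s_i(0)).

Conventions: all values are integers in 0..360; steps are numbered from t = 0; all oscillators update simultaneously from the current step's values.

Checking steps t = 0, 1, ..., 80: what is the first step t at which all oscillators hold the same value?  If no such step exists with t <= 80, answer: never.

Answer: 9
Key observation: Synchronization is absorbing here: once all oscillators are equal they stay equal, and step 9 is the first all-equal step.

Derivation:
t=0: [160, 5, 77, 330, 360, 56]  (not all equal)
t=1: [253, 211, 184, 222, 208, 203]  (not all equal)
t=2: [94, 103, 90, 89, 77, 100]  (not all equal)
t=3: [269, 274, 285, 271, 278, 278]  (not all equal)
t=4: [108, 111, 105, 106, 101, 110]  (not all equal)
t=5: [317, 319, 324, 318, 321, 320]  (not all equal)
t=6: [240, 241, 238, 239, 236, 240]  (not all equal)
t=7: [4, 4, 2, 4, 3, 4]  (not all equal)
t=8: [10, 10, 10, 10, 11, 10]  (not all equal)
t=9: [30, 30, 30, 30, 30, 30]  (all equal)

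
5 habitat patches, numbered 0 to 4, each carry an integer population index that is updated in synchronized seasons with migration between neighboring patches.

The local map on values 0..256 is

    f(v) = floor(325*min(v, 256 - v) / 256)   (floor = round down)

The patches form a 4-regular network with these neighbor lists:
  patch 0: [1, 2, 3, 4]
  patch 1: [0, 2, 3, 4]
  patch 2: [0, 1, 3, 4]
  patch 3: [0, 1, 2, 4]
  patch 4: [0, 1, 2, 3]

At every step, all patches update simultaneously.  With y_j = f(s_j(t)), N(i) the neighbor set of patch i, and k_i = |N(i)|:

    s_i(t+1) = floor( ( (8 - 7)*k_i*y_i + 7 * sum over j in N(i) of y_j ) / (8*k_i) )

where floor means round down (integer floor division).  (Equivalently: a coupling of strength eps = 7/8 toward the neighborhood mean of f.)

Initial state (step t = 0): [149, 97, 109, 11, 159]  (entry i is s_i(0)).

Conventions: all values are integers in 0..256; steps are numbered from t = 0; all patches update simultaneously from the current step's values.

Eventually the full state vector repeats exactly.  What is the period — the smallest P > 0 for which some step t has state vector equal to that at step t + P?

Simulating step by step:
t=0: [149, 97, 109, 11, 159]
t=1: [103, 104, 103, 115, 104]
t=2: [134, 133, 134, 132, 133]
t=3: [155, 155, 155, 155, 155]
t=4: [128, 128, 128, 128, 128]
t=5: [162, 162, 162, 162, 162]
t=6: [119, 119, 119, 119, 119]
t=7: [151, 151, 151, 151, 151]
t=8: [133, 133, 133, 133, 133]
t=9: [156, 156, 156, 156, 156]
t=10: [126, 126, 126, 126, 126]
t=11: [159, 159, 159, 159, 159]
t=12: [123, 123, 123, 123, 123]
t=13: [156, 156, 156, 156, 156]

Answer: 4
Key observation: The state at step 9, [156, 156, 156, 156, 156], reappears at step 13 — and no state repeats earlier — so the cycle the system enters has period 4.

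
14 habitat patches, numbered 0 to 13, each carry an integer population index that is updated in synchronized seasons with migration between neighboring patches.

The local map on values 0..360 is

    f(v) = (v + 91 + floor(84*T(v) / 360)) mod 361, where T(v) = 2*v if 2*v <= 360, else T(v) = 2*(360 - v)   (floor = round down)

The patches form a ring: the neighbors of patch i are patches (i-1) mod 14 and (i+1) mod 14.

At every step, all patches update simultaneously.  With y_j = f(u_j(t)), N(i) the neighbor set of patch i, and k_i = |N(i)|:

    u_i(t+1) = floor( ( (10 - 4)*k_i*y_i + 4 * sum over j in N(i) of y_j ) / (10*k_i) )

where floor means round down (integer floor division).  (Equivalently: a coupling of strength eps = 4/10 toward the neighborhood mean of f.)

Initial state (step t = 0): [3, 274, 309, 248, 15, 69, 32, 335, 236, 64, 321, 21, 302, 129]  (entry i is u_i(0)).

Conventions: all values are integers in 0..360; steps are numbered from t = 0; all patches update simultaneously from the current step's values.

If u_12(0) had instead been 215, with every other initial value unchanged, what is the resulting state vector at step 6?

Answer: [235, 265, 81, 34, 67, 76, 63, 47, 40, 41, 44, 48, 52, 88]
Key observation: This trace re-runs the system from the modified initial state.

Derivation:
t=0: [3, 274, 309, 248, 15, 69, 32, 335, 236, 64, 321, 21, 215, 129]
t=1: [121, 57, 52, 53, 112, 165, 135, 77, 65, 128, 102, 88, 87, 189]
t=2: [267, 191, 168, 185, 253, 308, 280, 216, 207, 252, 243, 223, 246, 312]
t=3: [108, 291, 345, 288, 103, 53, 43, 18, 13, 26, 25, 20, 33, 52]
t=4: [193, 98, 70, 95, 189, 180, 149, 123, 115, 124, 126, 125, 140, 177]
t=5: [116, 179, 208, 248, 332, 346, 310, 276, 264, 270, 274, 278, 302, 269]
t=6: [235, 265, 81, 34, 67, 76, 63, 47, 40, 41, 44, 48, 52, 88]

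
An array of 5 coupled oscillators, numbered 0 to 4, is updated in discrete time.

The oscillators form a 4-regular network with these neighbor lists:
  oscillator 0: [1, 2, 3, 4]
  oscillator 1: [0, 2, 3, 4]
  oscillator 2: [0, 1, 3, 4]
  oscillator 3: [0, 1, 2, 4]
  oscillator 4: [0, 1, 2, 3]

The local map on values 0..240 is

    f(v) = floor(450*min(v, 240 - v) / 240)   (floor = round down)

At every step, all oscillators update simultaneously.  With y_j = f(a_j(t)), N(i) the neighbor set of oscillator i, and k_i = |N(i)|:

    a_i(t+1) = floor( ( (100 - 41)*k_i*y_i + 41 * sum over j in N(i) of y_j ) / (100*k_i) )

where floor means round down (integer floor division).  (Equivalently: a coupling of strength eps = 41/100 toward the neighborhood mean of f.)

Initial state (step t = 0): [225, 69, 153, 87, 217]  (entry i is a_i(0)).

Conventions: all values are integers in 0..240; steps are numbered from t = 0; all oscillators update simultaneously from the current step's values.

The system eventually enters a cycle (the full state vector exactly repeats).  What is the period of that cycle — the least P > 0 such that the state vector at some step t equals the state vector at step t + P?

Answer: 10
Key observation: The state at step 31, [196, 196, 196, 196, 196], reappears at step 41 — and no state repeats earlier — so the cycle the system enters has period 10.

Derivation:
t=0: [225, 69, 153, 87, 217]
t=1: [67, 116, 133, 133, 74]
t=2: [151, 195, 187, 187, 157]
t=3: [142, 102, 110, 110, 137]
t=4: [189, 193, 200, 200, 194]
t=5: [89, 85, 79, 79, 84]
t=6: [160, 157, 151, 151, 156]
t=7: [154, 156, 162, 162, 157]
t=8: [156, 154, 149, 149, 153]
t=9: [160, 162, 167, 167, 163]
t=10: [146, 144, 139, 139, 143]
t=11: [179, 181, 185, 185, 182]
t=12: [110, 108, 105, 105, 107]
t=13: [202, 200, 198, 198, 200]
t=14: [73, 75, 76, 76, 75]
t=15: [138, 140, 140, 140, 140]
t=16: [189, 187, 187, 187, 187]
t=17: [96, 98, 98, 98, 98]
t=18: [181, 182, 182, 182, 182]
t=19: [109, 108, 108, 108, 108]
t=20: [203, 202, 202, 202, 202]
t=21: [69, 70, 70, 70, 70]
t=22: [129, 130, 130, 130, 130]
t=23: [207, 206, 206, 206, 206]
t=24: [61, 62, 62, 62, 62]
t=25: [114, 115, 115, 115, 115]
t=26: [213, 214, 214, 214, 214]
t=27: [49, 48, 48, 48, 48]
t=28: [90, 90, 90, 90, 90]
t=29: [168, 168, 168, 168, 168]
t=30: [135, 135, 135, 135, 135]
t=31: [196, 196, 196, 196, 196]
t=32: [82, 82, 82, 82, 82]
t=33: [153, 153, 153, 153, 153]
t=34: [163, 163, 163, 163, 163]
t=35: [144, 144, 144, 144, 144]
t=36: [180, 180, 180, 180, 180]
t=37: [112, 112, 112, 112, 112]
t=38: [210, 210, 210, 210, 210]
t=39: [56, 56, 56, 56, 56]
t=40: [105, 105, 105, 105, 105]
t=41: [196, 196, 196, 196, 196]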